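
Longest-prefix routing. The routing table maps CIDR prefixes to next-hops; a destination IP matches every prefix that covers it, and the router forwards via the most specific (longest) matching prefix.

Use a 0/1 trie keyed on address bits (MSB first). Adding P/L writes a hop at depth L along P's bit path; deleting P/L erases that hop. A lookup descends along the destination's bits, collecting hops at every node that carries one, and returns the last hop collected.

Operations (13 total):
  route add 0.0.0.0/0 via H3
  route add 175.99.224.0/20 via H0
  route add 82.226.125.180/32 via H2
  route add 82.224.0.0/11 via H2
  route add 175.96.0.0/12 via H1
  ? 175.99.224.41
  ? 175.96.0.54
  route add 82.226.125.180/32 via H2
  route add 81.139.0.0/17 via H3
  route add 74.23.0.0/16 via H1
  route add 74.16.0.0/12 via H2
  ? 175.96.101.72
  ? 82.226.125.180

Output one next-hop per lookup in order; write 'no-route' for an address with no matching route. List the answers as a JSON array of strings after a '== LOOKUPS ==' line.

Apply in order:
  + 0.0.0.0/0 (H3) depth=0
  + 175.99.224.0/20 (H0) depth=20
  + 82.226.125.180/32 (H2) depth=32
  + 82.224.0.0/11 (H2) depth=11
  + 175.96.0.0/12 (H1) depth=12
  lookup 175.99.224.41: bits 10101111011000111110 walk d0:H3→d1:-→d2:-→d3:-→d4:-→d5:-→d6:-→d7:-→d8:-→d9:-→d10:-→d11:-→d12:H1→d13:-→d14:-→d15:-→d16:-→d17:-→d18:-→d19:-→d20:H0 -> H0
  lookup 175.96.0.54: bits 10101111011000 walk d0:H3→d1:-→d2:-→d3:-→d4:-→d5:-→d6:-→d7:-→d8:-→d9:-→d10:-→d11:-→d12:H1→d13:-→d14:- -> H1
  + 82.226.125.180/32 (H2) depth=32
  + 81.139.0.0/17 (H3) depth=17
  + 74.23.0.0/16 (H1) depth=16
  + 74.16.0.0/12 (H2) depth=12
  lookup 175.96.101.72: bits 10101111011000 walk d0:H3→d1:-→d2:-→d3:-→d4:-→d5:-→d6:-→d7:-→d8:-→d9:-→d10:-→d11:-→d12:H1→d13:-→d14:- -> H1
  lookup 82.226.125.180: bits 01010010111000100111110110110100 walk d0:H3→d1:-→d2:-→d3:-→d4:-→d5:-→d6:-→d7:-→d8:-→d9:-→d10:-→d11:H2→d12:-→d13:-→d14:-→d15:-→d16:-→d17:-→d18:-→d19:-→d20:-→d21:-→d22:-→d23:-→d24:-→d25:-→d26:-→d27:-→d28:-→d29:-→d30:-→d31:-→d32:H2 -> H2

== LOOKUPS ==
["H0","H1","H1","H2"]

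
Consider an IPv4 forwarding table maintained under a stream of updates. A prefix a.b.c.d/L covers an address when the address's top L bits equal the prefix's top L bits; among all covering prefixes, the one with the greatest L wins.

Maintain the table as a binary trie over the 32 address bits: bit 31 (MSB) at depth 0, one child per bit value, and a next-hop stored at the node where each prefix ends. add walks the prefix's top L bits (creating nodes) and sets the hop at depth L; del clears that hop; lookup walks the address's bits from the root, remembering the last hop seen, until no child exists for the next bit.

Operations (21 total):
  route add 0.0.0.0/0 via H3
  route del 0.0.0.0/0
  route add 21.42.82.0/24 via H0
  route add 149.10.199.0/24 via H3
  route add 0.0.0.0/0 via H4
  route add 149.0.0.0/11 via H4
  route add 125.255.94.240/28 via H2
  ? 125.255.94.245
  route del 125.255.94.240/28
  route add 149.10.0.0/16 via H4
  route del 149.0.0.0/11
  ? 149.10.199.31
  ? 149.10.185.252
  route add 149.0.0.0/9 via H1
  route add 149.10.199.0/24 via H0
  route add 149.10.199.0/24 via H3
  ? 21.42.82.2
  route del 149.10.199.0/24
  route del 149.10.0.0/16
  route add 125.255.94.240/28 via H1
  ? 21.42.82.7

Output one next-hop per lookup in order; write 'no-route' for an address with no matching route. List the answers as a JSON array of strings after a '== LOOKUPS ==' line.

Apply in order:
  + 0.0.0.0/0 (H3) depth=0
  del 0.0.0.0/0 (clear depth 0)
  + 21.42.82.0/24 (H0) depth=24
  + 149.10.199.0/24 (H3) depth=24
  + 0.0.0.0/0 (H4) depth=0
  + 149.0.0.0/11 (H4) depth=11
  + 125.255.94.240/28 (H2) depth=28
  ? 125.255.94.245  path d0:H4→d1:-→d2:-→d3:-→d4:-→d5:-→d6:-→d7:-→d8:-→d9:-→d10:-→d11:-→d12:-→d13:-→d14:-→d15:-→d16:-→d17:-→d18:-→d19:-→d20:-→d21:-→d22:-→d23:-→d24:-→d25:-→d26:-→d27:-→d28:H2  best=H2
  del 125.255.94.240/28 (clear depth 28)
  + 149.10.0.0/16 (H4) depth=16
  del 149.0.0.0/11 (clear depth 11)
  ? 149.10.199.31  path d0:H4→d1:-→d2:-→d3:-→d4:-→d5:-→d6:-→d7:-→d8:-→d9:-→d10:-→d11:-→d12:-→d13:-→d14:-→d15:-→d16:H4→d17:-→d18:-→d19:-→d20:-→d21:-→d22:-→d23:-→d24:H3  best=H3
  ? 149.10.185.252  path d0:H4→d1:-→d2:-→d3:-→d4:-→d5:-→d6:-→d7:-→d8:-→d9:-→d10:-→d11:-→d12:-→d13:-→d14:-→d15:-→d16:H4→d17:-  best=H4
  + 149.0.0.0/9 (H1) depth=9
  + 149.10.199.0/24 (H0) depth=24
  + 149.10.199.0/24 (H3) depth=24
  ? 21.42.82.2  path d0:H4→d1:-→d2:-→d3:-→d4:-→d5:-→d6:-→d7:-→d8:-→d9:-→d10:-→d11:-→d12:-→d13:-→d14:-→d15:-→d16:-→d17:-→d18:-→d19:-→d20:-→d21:-→d22:-→d23:-→d24:H0  best=H0
  del 149.10.199.0/24 (clear depth 24)
  del 149.10.0.0/16 (clear depth 16)
  + 125.255.94.240/28 (H1) depth=28
  ? 21.42.82.7  path d0:H4→d1:-→d2:-→d3:-→d4:-→d5:-→d6:-→d7:-→d8:-→d9:-→d10:-→d11:-→d12:-→d13:-→d14:-→d15:-→d16:-→d17:-→d18:-→d19:-→d20:-→d21:-→d22:-→d23:-→d24:H0  best=H0

== LOOKUPS ==
["H2","H3","H4","H0","H0"]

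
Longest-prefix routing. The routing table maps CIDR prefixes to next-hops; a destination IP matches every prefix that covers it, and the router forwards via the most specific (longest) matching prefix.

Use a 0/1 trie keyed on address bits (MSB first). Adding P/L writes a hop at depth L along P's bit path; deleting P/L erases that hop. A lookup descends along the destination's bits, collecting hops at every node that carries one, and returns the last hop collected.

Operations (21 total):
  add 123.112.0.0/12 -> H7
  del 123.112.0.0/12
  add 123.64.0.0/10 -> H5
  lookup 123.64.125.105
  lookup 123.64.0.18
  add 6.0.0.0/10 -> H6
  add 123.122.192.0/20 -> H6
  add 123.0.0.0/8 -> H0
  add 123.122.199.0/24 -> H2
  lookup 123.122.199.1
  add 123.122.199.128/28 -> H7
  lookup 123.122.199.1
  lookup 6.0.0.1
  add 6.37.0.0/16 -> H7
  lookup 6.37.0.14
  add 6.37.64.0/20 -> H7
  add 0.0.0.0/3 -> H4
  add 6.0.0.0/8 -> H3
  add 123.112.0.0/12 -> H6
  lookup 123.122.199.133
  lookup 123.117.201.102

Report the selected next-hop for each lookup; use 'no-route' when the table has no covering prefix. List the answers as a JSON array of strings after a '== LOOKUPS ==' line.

Apply in order:
  + 123.112.0.0/12 (H7) depth=12
  del 123.112.0.0/12 (clear depth 12)
  + 123.64.0.0/10 (H5) depth=10
  ? 123.64.125.105  path d0:-→d1:-→d2:-→d3:-→d4:-→d5:-→d6:-→d7:-→d8:-→d9:-→d10:H5  best=H5
  ? 123.64.0.18  path d0:-→d1:-→d2:-→d3:-→d4:-→d5:-→d6:-→d7:-→d8:-→d9:-→d10:H5  best=H5
  + 6.0.0.0/10 (H6) depth=10
  + 123.122.192.0/20 (H6) depth=20
  + 123.0.0.0/8 (H0) depth=8
  + 123.122.199.0/24 (H2) depth=24
  ? 123.122.199.1  path d0:-→d1:-→d2:-→d3:-→d4:-→d5:-→d6:-→d7:-→d8:H0→d9:-→d10:H5→d11:-→d12:-→d13:-→d14:-→d15:-→d16:-→d17:-→d18:-→d19:-→d20:H6→d21:-→d22:-→d23:-→d24:H2  best=H2
  + 123.122.199.128/28 (H7) depth=28
  ? 123.122.199.1  path d0:-→d1:-→d2:-→d3:-→d4:-→d5:-→d6:-→d7:-→d8:H0→d9:-→d10:H5→d11:-→d12:-→d13:-→d14:-→d15:-→d16:-→d17:-→d18:-→d19:-→d20:H6→d21:-→d22:-→d23:-→d24:H2  best=H2
  ? 6.0.0.1  path d0:-→d1:-→d2:-→d3:-→d4:-→d5:-→d6:-→d7:-→d8:-→d9:-→d10:H6  best=H6
  + 6.37.0.0/16 (H7) depth=16
  ? 6.37.0.14  path d0:-→d1:-→d2:-→d3:-→d4:-→d5:-→d6:-→d7:-→d8:-→d9:-→d10:H6→d11:-→d12:-→d13:-→d14:-→d15:-→d16:H7  best=H7
  + 6.37.64.0/20 (H7) depth=20
  + 0.0.0.0/3 (H4) depth=3
  + 6.0.0.0/8 (H3) depth=8
  + 123.112.0.0/12 (H6) depth=12
  ? 123.122.199.133  path d0:-→d1:-→d2:-→d3:-→d4:-→d5:-→d6:-→d7:-→d8:H0→d9:-→d10:H5→d11:-→d12:H6→d13:-→d14:-→d15:-→d16:-→d17:-→d18:-→d19:-→d20:H6→d21:-→d22:-→d23:-→d24:H2→d25:-→d26:-→d27:-→d28:H7  best=H7
  ? 123.117.201.102  path d0:-→d1:-→d2:-→d3:-→d4:-→d5:-→d6:-→d7:-→d8:H0→d9:-→d10:H5→d11:-→d12:H6  best=H6

== LOOKUPS ==
["H5","H5","H2","H2","H6","H7","H7","H6"]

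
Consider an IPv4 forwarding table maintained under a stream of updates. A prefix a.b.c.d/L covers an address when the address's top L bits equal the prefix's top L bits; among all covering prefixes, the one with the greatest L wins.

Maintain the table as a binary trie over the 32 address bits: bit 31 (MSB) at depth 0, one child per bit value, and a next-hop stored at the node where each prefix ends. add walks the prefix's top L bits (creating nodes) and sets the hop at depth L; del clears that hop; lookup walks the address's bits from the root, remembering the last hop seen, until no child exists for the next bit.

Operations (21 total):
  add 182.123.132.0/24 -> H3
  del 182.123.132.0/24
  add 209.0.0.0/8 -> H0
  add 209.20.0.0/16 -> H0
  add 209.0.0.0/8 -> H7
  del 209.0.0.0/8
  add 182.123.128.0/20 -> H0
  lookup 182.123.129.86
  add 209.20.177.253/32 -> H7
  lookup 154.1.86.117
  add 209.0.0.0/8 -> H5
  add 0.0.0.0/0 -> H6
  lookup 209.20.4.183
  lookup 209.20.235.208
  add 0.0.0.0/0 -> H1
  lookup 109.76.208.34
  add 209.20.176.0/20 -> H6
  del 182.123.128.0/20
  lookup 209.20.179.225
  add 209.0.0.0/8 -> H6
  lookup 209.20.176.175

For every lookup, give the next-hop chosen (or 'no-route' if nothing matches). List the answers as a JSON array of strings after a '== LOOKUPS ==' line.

Process each operation:
  + 182.123.132.0/24 (H3) depth=24
  del 182.123.132.0/24 (clear depth 24)
  + 209.0.0.0/8 (H0) depth=8
  + 209.20.0.0/16 (H0) depth=16
  + 209.0.0.0/8 (H7) depth=8
  del 209.0.0.0/8 (clear depth 8)
  + 182.123.128.0/20 (H0) depth=20
  ? 182.123.129.86  path d0:-→d1:-→d2:-→d3:-→d4:-→d5:-→d6:-→d7:-→d8:-→d9:-→d10:-→d11:-→d12:-→d13:-→d14:-→d15:-→d16:-→d17:-→d18:-→d19:-→d20:H0→d21:-  best=H0
  + 209.20.177.253/32 (H7) depth=32
  ? 154.1.86.117  path d0:-→d1:-→d2:-  best=no-route
  + 209.0.0.0/8 (H5) depth=8
  + 0.0.0.0/0 (H6) depth=0
  ? 209.20.4.183  path d0:H6→d1:-→d2:-→d3:-→d4:-→d5:-→d6:-→d7:-→d8:H5→d9:-→d10:-→d11:-→d12:-→d13:-→d14:-→d15:-→d16:H0  best=H0
  ? 209.20.235.208  path d0:H6→d1:-→d2:-→d3:-→d4:-→d5:-→d6:-→d7:-→d8:H5→d9:-→d10:-→d11:-→d12:-→d13:-→d14:-→d15:-→d16:H0→d17:-  best=H0
  + 0.0.0.0/0 (H1) depth=0
  ? 109.76.208.34  path d0:H1  best=H1
  + 209.20.176.0/20 (H6) depth=20
  del 182.123.128.0/20 (clear depth 20)
  ? 209.20.179.225  path d0:H1→d1:-→d2:-→d3:-→d4:-→d5:-→d6:-→d7:-→d8:H5→d9:-→d10:-→d11:-→d12:-→d13:-→d14:-→d15:-→d16:H0→d17:-→d18:-→d19:-→d20:H6→d21:-→d22:-  best=H6
  + 209.0.0.0/8 (H6) depth=8
  ? 209.20.176.175  path d0:H1→d1:-→d2:-→d3:-→d4:-→d5:-→d6:-→d7:-→d8:H6→d9:-→d10:-→d11:-→d12:-→d13:-→d14:-→d15:-→d16:H0→d17:-→d18:-→d19:-→d20:H6→d21:-→d22:-→d23:-  best=H6

== LOOKUPS ==
["H0","no-route","H0","H0","H1","H6","H6"]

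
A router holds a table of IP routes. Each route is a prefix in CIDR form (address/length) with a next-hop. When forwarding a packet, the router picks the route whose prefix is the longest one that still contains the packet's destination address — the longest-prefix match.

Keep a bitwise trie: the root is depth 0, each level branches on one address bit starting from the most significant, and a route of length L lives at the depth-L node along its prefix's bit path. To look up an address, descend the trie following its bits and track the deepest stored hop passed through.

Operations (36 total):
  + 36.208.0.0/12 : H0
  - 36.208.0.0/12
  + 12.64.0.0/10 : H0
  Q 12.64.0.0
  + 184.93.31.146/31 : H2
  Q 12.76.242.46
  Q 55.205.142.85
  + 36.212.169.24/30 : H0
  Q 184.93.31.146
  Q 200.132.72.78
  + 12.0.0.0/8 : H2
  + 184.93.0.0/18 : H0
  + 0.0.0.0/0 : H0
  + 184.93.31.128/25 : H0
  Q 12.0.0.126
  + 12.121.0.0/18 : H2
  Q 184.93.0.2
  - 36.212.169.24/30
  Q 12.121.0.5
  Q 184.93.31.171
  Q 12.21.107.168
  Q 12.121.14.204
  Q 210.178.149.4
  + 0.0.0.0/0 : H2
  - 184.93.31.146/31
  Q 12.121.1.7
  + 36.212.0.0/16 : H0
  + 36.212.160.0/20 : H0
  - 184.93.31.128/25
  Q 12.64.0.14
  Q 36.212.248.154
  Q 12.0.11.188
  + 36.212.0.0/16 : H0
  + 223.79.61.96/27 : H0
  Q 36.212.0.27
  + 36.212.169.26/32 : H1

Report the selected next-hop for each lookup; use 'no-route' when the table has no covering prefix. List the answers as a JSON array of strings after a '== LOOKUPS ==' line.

Trace:
  add 36.208.0.0/12 -> H0 at depth 12
  - 36.208.0.0/12 clear@12
  add 12.64.0.0/10 -> H0 at depth 10
  ? 12.64.0.0  path d0:-→d1:-→d2:-→d3:-→d4:-→d5:-→d6:-→d7:-→d8:-→d9:-→d10:H0  best=H0
  add 184.93.31.146/31 -> H2 at depth 31
  ? 12.76.242.46  path d0:-→d1:-→d2:-→d3:-→d4:-→d5:-→d6:-→d7:-→d8:-→d9:-→d10:H0  best=H0
  ? 55.205.142.85  path d0:-→d1:-→d2:-→d3:-  best=no-route
  add 36.212.169.24/30 -> H0 at depth 30
  ? 184.93.31.146  path d0:-→d1:-→d2:-→d3:-→d4:-→d5:-→d6:-→d7:-→d8:-→d9:-→d10:-→d11:-→d12:-→d13:-→d14:-→d15:-→d16:-→d17:-→d18:-→d19:-→d20:-→d21:-→d22:-→d23:-→d24:-→d25:-→d26:-→d27:-→d28:-→d29:-→d30:-→d31:H2  best=H2
  ? 200.132.72.78  path d0:-→d1:-  best=no-route
  add 12.0.0.0/8 -> H2 at depth 8
  add 184.93.0.0/18 -> H0 at depth 18
  add 0.0.0.0/0 -> H0 at depth 0
  add 184.93.31.128/25 -> H0 at depth 25
  ? 12.0.0.126  path d0:H0→d1:-→d2:-→d3:-→d4:-→d5:-→d6:-→d7:-→d8:H2→d9:-  best=H2
  add 12.121.0.0/18 -> H2 at depth 18
  ? 184.93.0.2  path d0:H0→d1:-→d2:-→d3:-→d4:-→d5:-→d6:-→d7:-→d8:-→d9:-→d10:-→d11:-→d12:-→d13:-→d14:-→d15:-→d16:-→d17:-→d18:H0→d19:-  best=H0
  - 36.212.169.24/30 clear@30
  ? 12.121.0.5  path d0:H0→d1:-→d2:-→d3:-→d4:-→d5:-→d6:-→d7:-→d8:H2→d9:-→d10:H0→d11:-→d12:-→d13:-→d14:-→d15:-→d16:-→d17:-→d18:H2  best=H2
  ? 184.93.31.171  path d0:H0→d1:-→d2:-→d3:-→d4:-→d5:-→d6:-→d7:-→d8:-→d9:-→d10:-→d11:-→d12:-→d13:-→d14:-→d15:-→d16:-→d17:-→d18:H0→d19:-→d20:-→d21:-→d22:-→d23:-→d24:-→d25:H0→d26:-  best=H0
  ? 12.21.107.168  path d0:H0→d1:-→d2:-→d3:-→d4:-→d5:-→d6:-→d7:-→d8:H2→d9:-  best=H2
  ? 12.121.14.204  path d0:H0→d1:-→d2:-→d3:-→d4:-→d5:-→d6:-→d7:-→d8:H2→d9:-→d10:H0→d11:-→d12:-→d13:-→d14:-→d15:-→d16:-→d17:-→d18:H2  best=H2
  ? 210.178.149.4  path d0:H0→d1:-  best=H0
  add 0.0.0.0/0 -> H2 at depth 0
  - 184.93.31.146/31 clear@31
  ? 12.121.1.7  path d0:H2→d1:-→d2:-→d3:-→d4:-→d5:-→d6:-→d7:-→d8:H2→d9:-→d10:H0→d11:-→d12:-→d13:-→d14:-→d15:-→d16:-→d17:-→d18:H2  best=H2
  add 36.212.0.0/16 -> H0 at depth 16
  add 36.212.160.0/20 -> H0 at depth 20
  - 184.93.31.128/25 clear@25
  ? 12.64.0.14  path d0:H2→d1:-→d2:-→d3:-→d4:-→d5:-→d6:-→d7:-→d8:H2→d9:-→d10:H0  best=H0
  ? 36.212.248.154  path d0:H2→d1:-→d2:-→d3:-→d4:-→d5:-→d6:-→d7:-→d8:-→d9:-→d10:-→d11:-→d12:-→d13:-→d14:-→d15:-→d16:H0→d17:-  best=H0
  ? 12.0.11.188  path d0:H2→d1:-→d2:-→d3:-→d4:-→d5:-→d6:-→d7:-→d8:H2→d9:-  best=H2
  add 36.212.0.0/16 -> H0 at depth 16
  add 223.79.61.96/27 -> H0 at depth 27
  ? 36.212.0.27  path d0:H2→d1:-→d2:-→d3:-→d4:-→d5:-→d6:-→d7:-→d8:-→d9:-→d10:-→d11:-→d12:-→d13:-→d14:-→d15:-→d16:H0  best=H0
  add 36.212.169.26/32 -> H1 at depth 32

== LOOKUPS ==
["H0","H0","no-route","H2","no-route","H2","H0","H2","H0","H2","H2","H0","H2","H0","H0","H2","H0"]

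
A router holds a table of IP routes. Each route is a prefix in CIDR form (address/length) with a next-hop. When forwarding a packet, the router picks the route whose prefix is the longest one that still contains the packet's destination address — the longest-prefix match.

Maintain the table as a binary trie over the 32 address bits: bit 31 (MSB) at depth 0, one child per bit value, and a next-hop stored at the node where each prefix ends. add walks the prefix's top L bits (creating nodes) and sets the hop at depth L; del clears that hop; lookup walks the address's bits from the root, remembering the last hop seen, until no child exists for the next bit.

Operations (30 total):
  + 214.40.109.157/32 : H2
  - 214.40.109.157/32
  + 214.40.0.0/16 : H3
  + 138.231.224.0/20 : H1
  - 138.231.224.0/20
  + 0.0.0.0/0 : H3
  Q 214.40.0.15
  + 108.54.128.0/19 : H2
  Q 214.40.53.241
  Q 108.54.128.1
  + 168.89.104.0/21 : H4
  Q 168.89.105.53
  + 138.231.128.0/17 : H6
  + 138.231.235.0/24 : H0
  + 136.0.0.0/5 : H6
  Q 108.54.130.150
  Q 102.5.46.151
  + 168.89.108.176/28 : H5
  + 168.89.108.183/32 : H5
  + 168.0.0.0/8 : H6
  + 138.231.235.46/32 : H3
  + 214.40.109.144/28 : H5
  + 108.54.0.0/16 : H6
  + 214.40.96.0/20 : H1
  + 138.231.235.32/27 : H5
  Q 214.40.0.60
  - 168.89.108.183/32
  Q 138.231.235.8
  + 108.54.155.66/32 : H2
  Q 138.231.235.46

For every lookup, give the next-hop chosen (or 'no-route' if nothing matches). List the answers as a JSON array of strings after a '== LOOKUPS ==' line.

Apply in order:
  add 214.40.109.157/32 -> H2 at depth 32
  - 214.40.109.157/32 clear@32
  add 214.40.0.0/16 -> H3 at depth 16
  add 138.231.224.0/20 -> H1 at depth 20
  - 138.231.224.0/20 clear@20
  add 0.0.0.0/0 -> H3 at depth 0
  lookup 214.40.0.15: bits 11010110001010000 walk d0:H3→d1:-→d2:-→d3:-→d4:-→d5:-→d6:-→d7:-→d8:-→d9:-→d10:-→d11:-→d12:-→d13:-→d14:-→d15:-→d16:H3→d17:- -> H3
  add 108.54.128.0/19 -> H2 at depth 19
  lookup 214.40.53.241: bits 11010110001010000 walk d0:H3→d1:-→d2:-→d3:-→d4:-→d5:-→d6:-→d7:-→d8:-→d9:-→d10:-→d11:-→d12:-→d13:-→d14:-→d15:-→d16:H3→d17:- -> H3
  lookup 108.54.128.1: bits 0110110000110110100 walk d0:H3→d1:-→d2:-→d3:-→d4:-→d5:-→d6:-→d7:-→d8:-→d9:-→d10:-→d11:-→d12:-→d13:-→d14:-→d15:-→d16:-→d17:-→d18:-→d19:H2 -> H2
  add 168.89.104.0/21 -> H4 at depth 21
  lookup 168.89.105.53: bits 101010000101100101101 walk d0:H3→d1:-→d2:-→d3:-→d4:-→d5:-→d6:-→d7:-→d8:-→d9:-→d10:-→d11:-→d12:-→d13:-→d14:-→d15:-→d16:-→d17:-→d18:-→d19:-→d20:-→d21:H4 -> H4
  add 138.231.128.0/17 -> H6 at depth 17
  add 138.231.235.0/24 -> H0 at depth 24
  add 136.0.0.0/5 -> H6 at depth 5
  lookup 108.54.130.150: bits 0110110000110110100 walk d0:H3→d1:-→d2:-→d3:-→d4:-→d5:-→d6:-→d7:-→d8:-→d9:-→d10:-→d11:-→d12:-→d13:-→d14:-→d15:-→d16:-→d17:-→d18:-→d19:H2 -> H2
  lookup 102.5.46.151: bits 0110 walk d0:H3→d1:-→d2:-→d3:-→d4:- -> H3
  add 168.89.108.176/28 -> H5 at depth 28
  add 168.89.108.183/32 -> H5 at depth 32
  add 168.0.0.0/8 -> H6 at depth 8
  add 138.231.235.46/32 -> H3 at depth 32
  add 214.40.109.144/28 -> H5 at depth 28
  add 108.54.0.0/16 -> H6 at depth 16
  add 214.40.96.0/20 -> H1 at depth 20
  add 138.231.235.32/27 -> H5 at depth 27
  lookup 214.40.0.60: bits 11010110001010000 walk d0:H3→d1:-→d2:-→d3:-→d4:-→d5:-→d6:-→d7:-→d8:-→d9:-→d10:-→d11:-→d12:-→d13:-→d14:-→d15:-→d16:H3→d17:- -> H3
  - 168.89.108.183/32 clear@32
  lookup 138.231.235.8: bits 10001010111001111110101100 walk d0:H3→d1:-→d2:-→d3:-→d4:-→d5:H6→d6:-→d7:-→d8:-→d9:-→d10:-→d11:-→d12:-→d13:-→d14:-→d15:-→d16:-→d17:H6→d18:-→d19:-→d20:-→d21:-→d22:-→d23:-→d24:H0→d25:-→d26:- -> H0
  add 108.54.155.66/32 -> H2 at depth 32
  lookup 138.231.235.46: bits 10001010111001111110101100101110 walk d0:H3→d1:-→d2:-→d3:-→d4:-→d5:H6→d6:-→d7:-→d8:-→d9:-→d10:-→d11:-→d12:-→d13:-→d14:-→d15:-→d16:-→d17:H6→d18:-→d19:-→d20:-→d21:-→d22:-→d23:-→d24:H0→d25:-→d26:-→d27:H5→d28:-→d29:-→d30:-→d31:-→d32:H3 -> H3

== LOOKUPS ==
["H3","H3","H2","H4","H2","H3","H3","H0","H3"]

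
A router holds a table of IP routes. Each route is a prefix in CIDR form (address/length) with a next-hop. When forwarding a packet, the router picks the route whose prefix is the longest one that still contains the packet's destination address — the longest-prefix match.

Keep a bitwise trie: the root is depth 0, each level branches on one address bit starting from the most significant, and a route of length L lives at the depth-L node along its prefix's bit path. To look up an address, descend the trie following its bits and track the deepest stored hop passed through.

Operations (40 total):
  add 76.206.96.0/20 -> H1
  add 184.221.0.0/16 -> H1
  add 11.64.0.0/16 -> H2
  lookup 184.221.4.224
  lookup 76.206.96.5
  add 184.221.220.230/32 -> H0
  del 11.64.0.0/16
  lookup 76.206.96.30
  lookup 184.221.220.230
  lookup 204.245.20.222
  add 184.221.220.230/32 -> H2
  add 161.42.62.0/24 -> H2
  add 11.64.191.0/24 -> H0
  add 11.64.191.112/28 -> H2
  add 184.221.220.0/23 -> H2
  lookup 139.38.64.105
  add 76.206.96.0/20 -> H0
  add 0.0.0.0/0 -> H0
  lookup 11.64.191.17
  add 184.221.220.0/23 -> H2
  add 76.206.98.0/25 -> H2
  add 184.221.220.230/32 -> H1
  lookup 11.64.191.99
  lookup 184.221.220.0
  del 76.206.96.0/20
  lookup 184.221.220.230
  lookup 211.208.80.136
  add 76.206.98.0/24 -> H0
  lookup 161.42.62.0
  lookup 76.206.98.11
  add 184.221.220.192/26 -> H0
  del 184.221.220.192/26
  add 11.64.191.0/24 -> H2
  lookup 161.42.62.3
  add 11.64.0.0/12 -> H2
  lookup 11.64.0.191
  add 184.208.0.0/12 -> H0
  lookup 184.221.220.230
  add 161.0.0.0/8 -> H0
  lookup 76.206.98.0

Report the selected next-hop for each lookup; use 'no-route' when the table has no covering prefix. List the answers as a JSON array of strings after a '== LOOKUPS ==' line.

Trace:
  + 76.206.96.0/20 (H1) depth=20
  + 184.221.0.0/16 (H1) depth=16
  + 11.64.0.0/16 (H2) depth=16
  lookup 184.221.4.224: bits 1011100011011101 walk d0:-→d1:-→d2:-→d3:-→d4:-→d5:-→d6:-→d7:-→d8:-→d9:-→d10:-→d11:-→d12:-→d13:-→d14:-→d15:-→d16:H1 -> H1
  lookup 76.206.96.5: bits 01001100110011100110 walk d0:-→d1:-→d2:-→d3:-→d4:-→d5:-→d6:-→d7:-→d8:-→d9:-→d10:-→d11:-→d12:-→d13:-→d14:-→d15:-→d16:-→d17:-→d18:-→d19:-→d20:H1 -> H1
  + 184.221.220.230/32 (H0) depth=32
  - 11.64.0.0/16 clear@16
  lookup 76.206.96.30: bits 01001100110011100110 walk d0:-→d1:-→d2:-→d3:-→d4:-→d5:-→d6:-→d7:-→d8:-→d9:-→d10:-→d11:-→d12:-→d13:-→d14:-→d15:-→d16:-→d17:-→d18:-→d19:-→d20:H1 -> H1
  lookup 184.221.220.230: bits 10111000110111011101110011100110 walk d0:-→d1:-→d2:-→d3:-→d4:-→d5:-→d6:-→d7:-→d8:-→d9:-→d10:-→d11:-→d12:-→d13:-→d14:-→d15:-→d16:H1→d17:-→d18:-→d19:-→d20:-→d21:-→d22:-→d23:-→d24:-→d25:-→d26:-→d27:-→d28:-→d29:-→d30:-→d31:-→d32:H0 -> H0
  lookup 204.245.20.222: bits 1 walk d0:-→d1:- -> no-route
  + 184.221.220.230/32 (H2) depth=32
  + 161.42.62.0/24 (H2) depth=24
  + 11.64.191.0/24 (H0) depth=24
  + 11.64.191.112/28 (H2) depth=28
  + 184.221.220.0/23 (H2) depth=23
  lookup 139.38.64.105: bits 10 walk d0:-→d1:-→d2:- -> no-route
  + 76.206.96.0/20 (H0) depth=20
  + 0.0.0.0/0 (H0) depth=0
  lookup 11.64.191.17: bits 0000101101000000101111110 walk d0:H0→d1:-→d2:-→d3:-→d4:-→d5:-→d6:-→d7:-→d8:-→d9:-→d10:-→d11:-→d12:-→d13:-→d14:-→d15:-→d16:-→d17:-→d18:-→d19:-→d20:-→d21:-→d22:-→d23:-→d24:H0→d25:- -> H0
  + 184.221.220.0/23 (H2) depth=23
  + 76.206.98.0/25 (H2) depth=25
  + 184.221.220.230/32 (H1) depth=32
  lookup 11.64.191.99: bits 000010110100000010111111011 walk d0:H0→d1:-→d2:-→d3:-→d4:-→d5:-→d6:-→d7:-→d8:-→d9:-→d10:-→d11:-→d12:-→d13:-→d14:-→d15:-→d16:-→d17:-→d18:-→d19:-→d20:-→d21:-→d22:-→d23:-→d24:H0→d25:-→d26:-→d27:- -> H0
  lookup 184.221.220.0: bits 101110001101110111011100 walk d0:H0→d1:-→d2:-→d3:-→d4:-→d5:-→d6:-→d7:-→d8:-→d9:-→d10:-→d11:-→d12:-→d13:-→d14:-→d15:-→d16:H1→d17:-→d18:-→d19:-→d20:-→d21:-→d22:-→d23:H2→d24:- -> H2
  - 76.206.96.0/20 clear@20
  lookup 184.221.220.230: bits 10111000110111011101110011100110 walk d0:H0→d1:-→d2:-→d3:-→d4:-→d5:-→d6:-→d7:-→d8:-→d9:-→d10:-→d11:-→d12:-→d13:-→d14:-→d15:-→d16:H1→d17:-→d18:-→d19:-→d20:-→d21:-→d22:-→d23:H2→d24:-→d25:-→d26:-→d27:-→d28:-→d29:-→d30:-→d31:-→d32:H1 -> H1
  lookup 211.208.80.136: bits 1 walk d0:H0→d1:- -> H0
  + 76.206.98.0/24 (H0) depth=24
  lookup 161.42.62.0: bits 101000010010101000111110 walk d0:H0→d1:-→d2:-→d3:-→d4:-→d5:-→d6:-→d7:-→d8:-→d9:-→d10:-→d11:-→d12:-→d13:-→d14:-→d15:-→d16:-→d17:-→d18:-→d19:-→d20:-→d21:-→d22:-→d23:-→d24:H2 -> H2
  lookup 76.206.98.11: bits 0100110011001110011000100 walk d0:H0→d1:-→d2:-→d3:-→d4:-→d5:-→d6:-→d7:-→d8:-→d9:-→d10:-→d11:-→d12:-→d13:-→d14:-→d15:-→d16:-→d17:-→d18:-→d19:-→d20:-→d21:-→d22:-→d23:-→d24:H0→d25:H2 -> H2
  + 184.221.220.192/26 (H0) depth=26
  - 184.221.220.192/26 clear@26
  + 11.64.191.0/24 (H2) depth=24
  lookup 161.42.62.3: bits 101000010010101000111110 walk d0:H0→d1:-→d2:-→d3:-→d4:-→d5:-→d6:-→d7:-→d8:-→d9:-→d10:-→d11:-→d12:-→d13:-→d14:-→d15:-→d16:-→d17:-→d18:-→d19:-→d20:-→d21:-→d22:-→d23:-→d24:H2 -> H2
  + 11.64.0.0/12 (H2) depth=12
  lookup 11.64.0.191: bits 0000101101000000 walk d0:H0→d1:-→d2:-→d3:-→d4:-→d5:-→d6:-→d7:-→d8:-→d9:-→d10:-→d11:-→d12:H2→d13:-→d14:-→d15:-→d16:- -> H2
  + 184.208.0.0/12 (H0) depth=12
  lookup 184.221.220.230: bits 10111000110111011101110011100110 walk d0:H0→d1:-→d2:-→d3:-→d4:-→d5:-→d6:-→d7:-→d8:-→d9:-→d10:-→d11:-→d12:H0→d13:-→d14:-→d15:-→d16:H1→d17:-→d18:-→d19:-→d20:-→d21:-→d22:-→d23:H2→d24:-→d25:-→d26:-→d27:-→d28:-→d29:-→d30:-→d31:-→d32:H1 -> H1
  + 161.0.0.0/8 (H0) depth=8
  lookup 76.206.98.0: bits 0100110011001110011000100 walk d0:H0→d1:-→d2:-→d3:-→d4:-→d5:-→d6:-→d7:-→d8:-→d9:-→d10:-→d11:-→d12:-→d13:-→d14:-→d15:-→d16:-→d17:-→d18:-→d19:-→d20:-→d21:-→d22:-→d23:-→d24:H0→d25:H2 -> H2

== LOOKUPS ==
["H1","H1","H1","H0","no-route","no-route","H0","H0","H2","H1","H0","H2","H2","H2","H2","H1","H2"]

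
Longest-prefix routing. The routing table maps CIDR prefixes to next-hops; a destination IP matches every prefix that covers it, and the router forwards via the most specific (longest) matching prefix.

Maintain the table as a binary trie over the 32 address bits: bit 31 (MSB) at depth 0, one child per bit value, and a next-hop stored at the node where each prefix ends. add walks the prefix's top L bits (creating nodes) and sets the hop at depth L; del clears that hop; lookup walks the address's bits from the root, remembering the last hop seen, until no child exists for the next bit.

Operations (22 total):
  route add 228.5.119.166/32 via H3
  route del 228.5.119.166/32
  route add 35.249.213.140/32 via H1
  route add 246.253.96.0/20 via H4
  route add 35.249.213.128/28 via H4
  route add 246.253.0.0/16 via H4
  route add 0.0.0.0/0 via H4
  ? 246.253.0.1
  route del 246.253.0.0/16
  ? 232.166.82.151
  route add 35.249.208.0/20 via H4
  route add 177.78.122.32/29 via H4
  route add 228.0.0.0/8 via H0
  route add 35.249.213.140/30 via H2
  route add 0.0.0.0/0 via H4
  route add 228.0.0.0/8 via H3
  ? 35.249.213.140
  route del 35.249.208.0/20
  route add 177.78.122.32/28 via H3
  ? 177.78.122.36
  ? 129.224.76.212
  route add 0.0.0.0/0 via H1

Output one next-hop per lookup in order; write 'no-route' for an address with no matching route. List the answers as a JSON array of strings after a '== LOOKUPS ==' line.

Trace:
  + 228.5.119.166/32 (H3) depth=32
  - 228.5.119.166/32 clear@32
  + 35.249.213.140/32 (H1) depth=32
  + 246.253.96.0/20 (H4) depth=20
  + 35.249.213.128/28 (H4) depth=28
  + 246.253.0.0/16 (H4) depth=16
  + 0.0.0.0/0 (H4) depth=0
  Q 246.253.0.1: descend 11110110111111010 ; hops seen [H4,H4] ; pick H4
  - 246.253.0.0/16 clear@16
  Q 232.166.82.151: descend 1110 ; hops seen [H4] ; pick H4
  + 35.249.208.0/20 (H4) depth=20
  + 177.78.122.32/29 (H4) depth=29
  + 228.0.0.0/8 (H0) depth=8
  + 35.249.213.140/30 (H2) depth=30
  + 0.0.0.0/0 (H4) depth=0
  + 228.0.0.0/8 (H3) depth=8
  Q 35.249.213.140: descend 00100011111110011101010110001100 ; hops seen [H4,H4,H4,H2,H1] ; pick H1
  - 35.249.208.0/20 clear@20
  + 177.78.122.32/28 (H3) depth=28
  Q 177.78.122.36: descend 10110001010011100111101000100 ; hops seen [H4,H3,H4] ; pick H4
  Q 129.224.76.212: descend 10 ; hops seen [H4] ; pick H4
  + 0.0.0.0/0 (H1) depth=0

== LOOKUPS ==
["H4","H4","H1","H4","H4"]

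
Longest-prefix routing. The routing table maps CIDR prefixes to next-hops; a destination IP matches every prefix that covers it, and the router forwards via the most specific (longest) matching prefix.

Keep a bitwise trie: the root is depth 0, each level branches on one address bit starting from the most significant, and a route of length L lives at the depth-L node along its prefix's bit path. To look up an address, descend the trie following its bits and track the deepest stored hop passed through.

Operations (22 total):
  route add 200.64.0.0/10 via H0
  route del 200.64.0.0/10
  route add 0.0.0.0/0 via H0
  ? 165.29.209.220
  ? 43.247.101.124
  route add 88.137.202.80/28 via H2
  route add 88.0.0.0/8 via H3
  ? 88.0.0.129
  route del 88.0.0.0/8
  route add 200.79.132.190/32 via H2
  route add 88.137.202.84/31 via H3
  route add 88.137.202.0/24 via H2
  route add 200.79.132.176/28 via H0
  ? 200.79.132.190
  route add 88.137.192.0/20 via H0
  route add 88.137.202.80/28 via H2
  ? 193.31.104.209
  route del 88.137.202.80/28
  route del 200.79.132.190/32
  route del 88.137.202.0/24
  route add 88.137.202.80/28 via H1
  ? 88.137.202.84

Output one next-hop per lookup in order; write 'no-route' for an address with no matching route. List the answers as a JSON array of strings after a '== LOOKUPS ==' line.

Process each operation:
  + 200.64.0.0/10 (H0) depth=10
  - 200.64.0.0/10 clear@10
  + 0.0.0.0/0 (H0) depth=0
  ? 165.29.209.220  path d0:H0→d1:-  best=H0
  ? 43.247.101.124  path d0:H0  best=H0
  + 88.137.202.80/28 (H2) depth=28
  + 88.0.0.0/8 (H3) depth=8
  ? 88.0.0.129  path d0:H0→d1:-→d2:-→d3:-→d4:-→d5:-→d6:-→d7:-→d8:H3  best=H3
  - 88.0.0.0/8 clear@8
  + 200.79.132.190/32 (H2) depth=32
  + 88.137.202.84/31 (H3) depth=31
  + 88.137.202.0/24 (H2) depth=24
  + 200.79.132.176/28 (H0) depth=28
  ? 200.79.132.190  path d0:H0→d1:-→d2:-→d3:-→d4:-→d5:-→d6:-→d7:-→d8:-→d9:-→d10:-→d11:-→d12:-→d13:-→d14:-→d15:-→d16:-→d17:-→d18:-→d19:-→d20:-→d21:-→d22:-→d23:-→d24:-→d25:-→d26:-→d27:-→d28:H0→d29:-→d30:-→d31:-→d32:H2  best=H2
  + 88.137.192.0/20 (H0) depth=20
  + 88.137.202.80/28 (H2) depth=28
  ? 193.31.104.209  path d0:H0→d1:-→d2:-→d3:-→d4:-  best=H0
  - 88.137.202.80/28 clear@28
  - 200.79.132.190/32 clear@32
  - 88.137.202.0/24 clear@24
  + 88.137.202.80/28 (H1) depth=28
  ? 88.137.202.84  path d0:H0→d1:-→d2:-→d3:-→d4:-→d5:-→d6:-→d7:-→d8:-→d9:-→d10:-→d11:-→d12:-→d13:-→d14:-→d15:-→d16:-→d17:-→d18:-→d19:-→d20:H0→d21:-→d22:-→d23:-→d24:-→d25:-→d26:-→d27:-→d28:H1→d29:-→d30:-→d31:H3  best=H3

== LOOKUPS ==
["H0","H0","H3","H2","H0","H3"]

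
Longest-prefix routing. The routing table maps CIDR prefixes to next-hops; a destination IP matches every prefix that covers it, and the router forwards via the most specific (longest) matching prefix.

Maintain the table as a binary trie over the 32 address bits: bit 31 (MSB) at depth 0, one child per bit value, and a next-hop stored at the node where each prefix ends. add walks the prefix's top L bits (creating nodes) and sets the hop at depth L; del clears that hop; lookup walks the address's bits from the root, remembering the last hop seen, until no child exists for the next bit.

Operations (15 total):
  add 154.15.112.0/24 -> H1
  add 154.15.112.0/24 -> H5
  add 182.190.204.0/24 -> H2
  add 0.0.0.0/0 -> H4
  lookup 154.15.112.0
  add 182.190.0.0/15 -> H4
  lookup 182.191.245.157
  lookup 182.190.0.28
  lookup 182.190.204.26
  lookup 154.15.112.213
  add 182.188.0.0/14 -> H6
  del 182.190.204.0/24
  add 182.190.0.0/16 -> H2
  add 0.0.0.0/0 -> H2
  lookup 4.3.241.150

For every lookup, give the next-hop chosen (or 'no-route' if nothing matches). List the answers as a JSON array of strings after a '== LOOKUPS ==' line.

Process each operation:
  + 154.15.112.0/24 (H1) depth=24
  + 154.15.112.0/24 (H5) depth=24
  + 182.190.204.0/24 (H2) depth=24
  + 0.0.0.0/0 (H4) depth=0
  ? 154.15.112.0  path d0:H4→d1:-→d2:-→d3:-→d4:-→d5:-→d6:-→d7:-→d8:-→d9:-→d10:-→d11:-→d12:-→d13:-→d14:-→d15:-→d16:-→d17:-→d18:-→d19:-→d20:-→d21:-→d22:-→d23:-→d24:H5  best=H5
  + 182.190.0.0/15 (H4) depth=15
  ? 182.191.245.157  path d0:H4→d1:-→d2:-→d3:-→d4:-→d5:-→d6:-→d7:-→d8:-→d9:-→d10:-→d11:-→d12:-→d13:-→d14:-→d15:H4  best=H4
  ? 182.190.0.28  path d0:H4→d1:-→d2:-→d3:-→d4:-→d5:-→d6:-→d7:-→d8:-→d9:-→d10:-→d11:-→d12:-→d13:-→d14:-→d15:H4→d16:-  best=H4
  ? 182.190.204.26  path d0:H4→d1:-→d2:-→d3:-→d4:-→d5:-→d6:-→d7:-→d8:-→d9:-→d10:-→d11:-→d12:-→d13:-→d14:-→d15:H4→d16:-→d17:-→d18:-→d19:-→d20:-→d21:-→d22:-→d23:-→d24:H2  best=H2
  ? 154.15.112.213  path d0:H4→d1:-→d2:-→d3:-→d4:-→d5:-→d6:-→d7:-→d8:-→d9:-→d10:-→d11:-→d12:-→d13:-→d14:-→d15:-→d16:-→d17:-→d18:-→d19:-→d20:-→d21:-→d22:-→d23:-→d24:H5  best=H5
  + 182.188.0.0/14 (H6) depth=14
  - 182.190.204.0/24 clear@24
  + 182.190.0.0/16 (H2) depth=16
  + 0.0.0.0/0 (H2) depth=0
  ? 4.3.241.150  path d0:H2  best=H2

== LOOKUPS ==
["H5","H4","H4","H2","H5","H2"]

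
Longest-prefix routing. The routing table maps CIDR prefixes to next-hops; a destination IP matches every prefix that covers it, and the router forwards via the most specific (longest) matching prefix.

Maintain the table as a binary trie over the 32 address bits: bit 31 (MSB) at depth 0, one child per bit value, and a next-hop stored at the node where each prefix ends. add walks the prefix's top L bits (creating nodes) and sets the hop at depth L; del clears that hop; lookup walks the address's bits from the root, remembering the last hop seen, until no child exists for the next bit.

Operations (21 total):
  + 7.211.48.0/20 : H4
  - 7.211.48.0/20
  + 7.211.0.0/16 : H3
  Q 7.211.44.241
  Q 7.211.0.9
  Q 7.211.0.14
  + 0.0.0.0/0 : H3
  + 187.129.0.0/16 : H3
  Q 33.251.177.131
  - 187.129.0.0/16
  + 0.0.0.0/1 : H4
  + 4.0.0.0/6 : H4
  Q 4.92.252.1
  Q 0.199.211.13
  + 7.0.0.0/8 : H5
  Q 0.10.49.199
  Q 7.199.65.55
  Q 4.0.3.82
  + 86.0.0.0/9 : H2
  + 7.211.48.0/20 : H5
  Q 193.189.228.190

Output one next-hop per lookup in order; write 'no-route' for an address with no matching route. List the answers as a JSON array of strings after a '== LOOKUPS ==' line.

Trace:
  + 7.211.48.0/20 (H4) depth=20
  - 7.211.48.0/20 clear@20
  + 7.211.0.0/16 (H3) depth=16
  lookup 7.211.44.241: bits 0000011111010011001 walk d0:-→d1:-→d2:-→d3:-→d4:-→d5:-→d6:-→d7:-→d8:-→d9:-→d10:-→d11:-→d12:-→d13:-→d14:-→d15:-→d16:H3→d17:-→d18:-→d19:- -> H3
  lookup 7.211.0.9: bits 000001111101001100 walk d0:-→d1:-→d2:-→d3:-→d4:-→d5:-→d6:-→d7:-→d8:-→d9:-→d10:-→d11:-→d12:-→d13:-→d14:-→d15:-→d16:H3→d17:-→d18:- -> H3
  lookup 7.211.0.14: bits 000001111101001100 walk d0:-→d1:-→d2:-→d3:-→d4:-→d5:-→d6:-→d7:-→d8:-→d9:-→d10:-→d11:-→d12:-→d13:-→d14:-→d15:-→d16:H3→d17:-→d18:- -> H3
  + 0.0.0.0/0 (H3) depth=0
  + 187.129.0.0/16 (H3) depth=16
  lookup 33.251.177.131: bits 00 walk d0:H3→d1:-→d2:- -> H3
  - 187.129.0.0/16 clear@16
  + 0.0.0.0/1 (H4) depth=1
  + 4.0.0.0/6 (H4) depth=6
  lookup 4.92.252.1: bits 000001 walk d0:H3→d1:H4→d2:-→d3:-→d4:-→d5:-→d6:H4 -> H4
  lookup 0.199.211.13: bits 00000 walk d0:H3→d1:H4→d2:-→d3:-→d4:-→d5:- -> H4
  + 7.0.0.0/8 (H5) depth=8
  lookup 0.10.49.199: bits 00000 walk d0:H3→d1:H4→d2:-→d3:-→d4:-→d5:- -> H4
  lookup 7.199.65.55: bits 00000111110 walk d0:H3→d1:H4→d2:-→d3:-→d4:-→d5:-→d6:H4→d7:-→d8:H5→d9:-→d10:-→d11:- -> H5
  lookup 4.0.3.82: bits 000001 walk d0:H3→d1:H4→d2:-→d3:-→d4:-→d5:-→d6:H4 -> H4
  + 86.0.0.0/9 (H2) depth=9
  + 7.211.48.0/20 (H5) depth=20
  lookup 193.189.228.190: bits 1 walk d0:H3→d1:- -> H3

== LOOKUPS ==
["H3","H3","H3","H3","H4","H4","H4","H5","H4","H3"]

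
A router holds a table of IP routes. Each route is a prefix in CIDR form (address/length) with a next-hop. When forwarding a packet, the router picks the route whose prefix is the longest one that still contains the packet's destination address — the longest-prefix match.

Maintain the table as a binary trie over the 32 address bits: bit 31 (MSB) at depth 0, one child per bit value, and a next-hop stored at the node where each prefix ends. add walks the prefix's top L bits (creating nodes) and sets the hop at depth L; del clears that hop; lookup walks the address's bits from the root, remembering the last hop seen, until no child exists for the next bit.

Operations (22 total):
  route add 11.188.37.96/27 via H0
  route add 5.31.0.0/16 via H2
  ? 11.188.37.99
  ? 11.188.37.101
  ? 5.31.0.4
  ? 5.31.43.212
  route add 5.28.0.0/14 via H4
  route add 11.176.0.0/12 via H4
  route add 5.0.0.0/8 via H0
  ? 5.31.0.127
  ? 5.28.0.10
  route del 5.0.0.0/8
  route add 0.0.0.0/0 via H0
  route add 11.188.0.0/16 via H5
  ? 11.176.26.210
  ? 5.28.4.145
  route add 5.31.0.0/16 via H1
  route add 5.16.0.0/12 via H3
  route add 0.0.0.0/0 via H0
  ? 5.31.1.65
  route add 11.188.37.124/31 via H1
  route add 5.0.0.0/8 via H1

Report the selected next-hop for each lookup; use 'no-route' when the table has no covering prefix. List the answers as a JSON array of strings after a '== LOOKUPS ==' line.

Process each operation:
  add 11.188.37.96/27 -> H0 at depth 27
  add 5.31.0.0/16 -> H2 at depth 16
  ? 11.188.37.99  path d0:-→d1:-→d2:-→d3:-→d4:-→d5:-→d6:-→d7:-→d8:-→d9:-→d10:-→d11:-→d12:-→d13:-→d14:-→d15:-→d16:-→d17:-→d18:-→d19:-→d20:-→d21:-→d22:-→d23:-→d24:-→d25:-→d26:-→d27:H0  best=H0
  ? 11.188.37.101  path d0:-→d1:-→d2:-→d3:-→d4:-→d5:-→d6:-→d7:-→d8:-→d9:-→d10:-→d11:-→d12:-→d13:-→d14:-→d15:-→d16:-→d17:-→d18:-→d19:-→d20:-→d21:-→d22:-→d23:-→d24:-→d25:-→d26:-→d27:H0  best=H0
  ? 5.31.0.4  path d0:-→d1:-→d2:-→d3:-→d4:-→d5:-→d6:-→d7:-→d8:-→d9:-→d10:-→d11:-→d12:-→d13:-→d14:-→d15:-→d16:H2  best=H2
  ? 5.31.43.212  path d0:-→d1:-→d2:-→d3:-→d4:-→d5:-→d6:-→d7:-→d8:-→d9:-→d10:-→d11:-→d12:-→d13:-→d14:-→d15:-→d16:H2  best=H2
  add 5.28.0.0/14 -> H4 at depth 14
  add 11.176.0.0/12 -> H4 at depth 12
  add 5.0.0.0/8 -> H0 at depth 8
  ? 5.31.0.127  path d0:-→d1:-→d2:-→d3:-→d4:-→d5:-→d6:-→d7:-→d8:H0→d9:-→d10:-→d11:-→d12:-→d13:-→d14:H4→d15:-→d16:H2  best=H2
  ? 5.28.0.10  path d0:-→d1:-→d2:-→d3:-→d4:-→d5:-→d6:-→d7:-→d8:H0→d9:-→d10:-→d11:-→d12:-→d13:-→d14:H4  best=H4
  - 5.0.0.0/8 clear@8
  add 0.0.0.0/0 -> H0 at depth 0
  add 11.188.0.0/16 -> H5 at depth 16
  ? 11.176.26.210  path d0:H0→d1:-→d2:-→d3:-→d4:-→d5:-→d6:-→d7:-→d8:-→d9:-→d10:-→d11:-→d12:H4  best=H4
  ? 5.28.4.145  path d0:H0→d1:-→d2:-→d3:-→d4:-→d5:-→d6:-→d7:-→d8:-→d9:-→d10:-→d11:-→d12:-→d13:-→d14:H4  best=H4
  add 5.31.0.0/16 -> H1 at depth 16
  add 5.16.0.0/12 -> H3 at depth 12
  add 0.0.0.0/0 -> H0 at depth 0
  ? 5.31.1.65  path d0:H0→d1:-→d2:-→d3:-→d4:-→d5:-→d6:-→d7:-→d8:-→d9:-→d10:-→d11:-→d12:H3→d13:-→d14:H4→d15:-→d16:H1  best=H1
  add 11.188.37.124/31 -> H1 at depth 31
  add 5.0.0.0/8 -> H1 at depth 8

== LOOKUPS ==
["H0","H0","H2","H2","H2","H4","H4","H4","H1"]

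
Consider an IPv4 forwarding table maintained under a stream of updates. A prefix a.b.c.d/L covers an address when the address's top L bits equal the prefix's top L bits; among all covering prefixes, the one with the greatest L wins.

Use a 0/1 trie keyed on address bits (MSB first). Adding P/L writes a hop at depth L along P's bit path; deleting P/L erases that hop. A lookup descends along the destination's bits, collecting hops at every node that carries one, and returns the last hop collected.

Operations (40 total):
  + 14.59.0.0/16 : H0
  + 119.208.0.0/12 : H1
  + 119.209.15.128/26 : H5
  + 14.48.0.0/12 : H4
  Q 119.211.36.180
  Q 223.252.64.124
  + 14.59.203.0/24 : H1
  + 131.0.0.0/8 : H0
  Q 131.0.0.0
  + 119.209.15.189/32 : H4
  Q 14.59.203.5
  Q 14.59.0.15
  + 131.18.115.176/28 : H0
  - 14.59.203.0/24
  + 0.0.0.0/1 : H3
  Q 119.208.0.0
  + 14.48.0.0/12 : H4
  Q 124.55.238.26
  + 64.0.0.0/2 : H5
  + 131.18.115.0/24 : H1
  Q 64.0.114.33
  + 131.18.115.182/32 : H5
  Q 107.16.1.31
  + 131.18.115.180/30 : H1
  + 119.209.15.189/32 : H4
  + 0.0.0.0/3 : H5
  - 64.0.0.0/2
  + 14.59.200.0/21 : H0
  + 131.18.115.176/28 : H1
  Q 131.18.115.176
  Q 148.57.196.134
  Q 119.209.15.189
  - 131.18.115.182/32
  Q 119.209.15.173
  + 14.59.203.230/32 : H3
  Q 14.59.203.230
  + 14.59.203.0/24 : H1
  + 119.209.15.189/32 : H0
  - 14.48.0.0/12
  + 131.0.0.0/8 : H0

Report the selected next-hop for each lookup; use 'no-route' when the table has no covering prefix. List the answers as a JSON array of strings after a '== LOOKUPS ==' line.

Trace:
  add 14.59.0.0/16 -> H0 at depth 16
  add 119.208.0.0/12 -> H1 at depth 12
  add 119.209.15.128/26 -> H5 at depth 26
  add 14.48.0.0/12 -> H4 at depth 12
  ? 119.211.36.180  path d0:-→d1:-→d2:-→d3:-→d4:-→d5:-→d6:-→d7:-→d8:-→d9:-→d10:-→d11:-→d12:H1→d13:-→d14:-  best=H1
  ? 223.252.64.124  path d0:-  best=no-route
  add 14.59.203.0/24 -> H1 at depth 24
  add 131.0.0.0/8 -> H0 at depth 8
  ? 131.0.0.0  path d0:-→d1:-→d2:-→d3:-→d4:-→d5:-→d6:-→d7:-→d8:H0  best=H0
  add 119.209.15.189/32 -> H4 at depth 32
  ? 14.59.203.5  path d0:-→d1:-→d2:-→d3:-→d4:-→d5:-→d6:-→d7:-→d8:-→d9:-→d10:-→d11:-→d12:H4→d13:-→d14:-→d15:-→d16:H0→d17:-→d18:-→d19:-→d20:-→d21:-→d22:-→d23:-→d24:H1  best=H1
  ? 14.59.0.15  path d0:-→d1:-→d2:-→d3:-→d4:-→d5:-→d6:-→d7:-→d8:-→d9:-→d10:-→d11:-→d12:H4→d13:-→d14:-→d15:-→d16:H0  best=H0
  add 131.18.115.176/28 -> H0 at depth 28
  - 14.59.203.0/24 clear@24
  add 0.0.0.0/1 -> H3 at depth 1
  ? 119.208.0.0  path d0:-→d1:H3→d2:-→d3:-→d4:-→d5:-→d6:-→d7:-→d8:-→d9:-→d10:-→d11:-→d12:H1→d13:-→d14:-→d15:-  best=H1
  add 14.48.0.0/12 -> H4 at depth 12
  ? 124.55.238.26  path d0:-→d1:H3→d2:-→d3:-→d4:-  best=H3
  add 64.0.0.0/2 -> H5 at depth 2
  add 131.18.115.0/24 -> H1 at depth 24
  ? 64.0.114.33  path d0:-→d1:H3→d2:H5  best=H5
  add 131.18.115.182/32 -> H5 at depth 32
  ? 107.16.1.31  path d0:-→d1:H3→d2:H5→d3:-  best=H5
  add 131.18.115.180/30 -> H1 at depth 30
  add 119.209.15.189/32 -> H4 at depth 32
  add 0.0.0.0/3 -> H5 at depth 3
  - 64.0.0.0/2 clear@2
  add 14.59.200.0/21 -> H0 at depth 21
  add 131.18.115.176/28 -> H1 at depth 28
  ? 131.18.115.176  path d0:-→d1:-→d2:-→d3:-→d4:-→d5:-→d6:-→d7:-→d8:H0→d9:-→d10:-→d11:-→d12:-→d13:-→d14:-→d15:-→d16:-→d17:-→d18:-→d19:-→d20:-→d21:-→d22:-→d23:-→d24:H1→d25:-→d26:-→d27:-→d28:H1→d29:-  best=H1
  ? 148.57.196.134  path d0:-→d1:-→d2:-→d3:-  best=no-route
  ? 119.209.15.189  path d0:-→d1:H3→d2:-→d3:-→d4:-→d5:-→d6:-→d7:-→d8:-→d9:-→d10:-→d11:-→d12:H1→d13:-→d14:-→d15:-→d16:-→d17:-→d18:-→d19:-→d20:-→d21:-→d22:-→d23:-→d24:-→d25:-→d26:H5→d27:-→d28:-→d29:-→d30:-→d31:-→d32:H4  best=H4
  - 131.18.115.182/32 clear@32
  ? 119.209.15.173  path d0:-→d1:H3→d2:-→d3:-→d4:-→d5:-→d6:-→d7:-→d8:-→d9:-→d10:-→d11:-→d12:H1→d13:-→d14:-→d15:-→d16:-→d17:-→d18:-→d19:-→d20:-→d21:-→d22:-→d23:-→d24:-→d25:-→d26:H5→d27:-  best=H5
  add 14.59.203.230/32 -> H3 at depth 32
  ? 14.59.203.230  path d0:-→d1:H3→d2:-→d3:H5→d4:-→d5:-→d6:-→d7:-→d8:-→d9:-→d10:-→d11:-→d12:H4→d13:-→d14:-→d15:-→d16:H0→d17:-→d18:-→d19:-→d20:-→d21:H0→d22:-→d23:-→d24:-→d25:-→d26:-→d27:-→d28:-→d29:-→d30:-→d31:-→d32:H3  best=H3
  add 14.59.203.0/24 -> H1 at depth 24
  add 119.209.15.189/32 -> H0 at depth 32
  - 14.48.0.0/12 clear@12
  add 131.0.0.0/8 -> H0 at depth 8

== LOOKUPS ==
["H1","no-route","H0","H1","H0","H1","H3","H5","H5","H1","no-route","H4","H5","H3"]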